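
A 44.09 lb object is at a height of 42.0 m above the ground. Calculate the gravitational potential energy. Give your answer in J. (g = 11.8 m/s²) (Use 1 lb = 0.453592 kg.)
Convert to SI: m = 19.9989 kg, h = 42.0 m
PE = mgh = (19.9989)(11.8)(42.0) = 9911 J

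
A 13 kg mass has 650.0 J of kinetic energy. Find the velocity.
v = √(2·KE/m) = √(2·650.0/13) = 10.0 m/s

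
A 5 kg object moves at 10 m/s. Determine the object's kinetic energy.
KE = ½mv² = ½(5)(10)² = 250.0 J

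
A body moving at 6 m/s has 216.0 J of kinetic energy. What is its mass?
m = 2·KE/v² = 2·216.0/(6)² = 12.0 kg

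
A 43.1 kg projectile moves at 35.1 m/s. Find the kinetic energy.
KE = ½mv² = ½(43.1)(35.1)² = 26550 J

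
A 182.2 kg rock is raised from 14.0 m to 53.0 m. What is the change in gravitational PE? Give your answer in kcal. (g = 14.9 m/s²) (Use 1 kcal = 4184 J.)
ΔPE = mgΔh = (182.2)(14.9)(39.0) = 105876.4 J = 25.31 kcal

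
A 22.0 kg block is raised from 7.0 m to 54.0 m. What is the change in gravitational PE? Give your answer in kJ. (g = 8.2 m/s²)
ΔPE = mgΔh = (22.0)(8.2)(47.0) = 8478.8 J = 8.479 kJ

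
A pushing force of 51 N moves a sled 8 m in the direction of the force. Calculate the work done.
W = F·d = (51)(8) = 408.0 J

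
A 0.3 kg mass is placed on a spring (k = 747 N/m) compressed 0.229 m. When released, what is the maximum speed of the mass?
½kx² = ½mv² ⇒ v = x√(k/m) = (0.229)√(747/0.3) = 11.43 m/s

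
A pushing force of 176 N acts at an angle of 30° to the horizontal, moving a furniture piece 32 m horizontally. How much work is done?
W = F·d·cosθ = (176)(32)cos(30°) = 4877 J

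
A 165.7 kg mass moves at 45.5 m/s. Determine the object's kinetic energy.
KE = ½mv² = ½(165.7)(45.5)² = 171500 J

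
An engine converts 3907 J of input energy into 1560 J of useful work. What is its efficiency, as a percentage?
η = W_out/W_in = 1560/3907 = 39.93%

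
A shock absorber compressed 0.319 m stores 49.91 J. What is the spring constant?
k = 2·PE/x² = 2·49.91/(0.319)² = 980.9 N/m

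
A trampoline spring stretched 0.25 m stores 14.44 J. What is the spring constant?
k = 2·PE/x² = 2·14.44/(0.25)² = 462.1 N/m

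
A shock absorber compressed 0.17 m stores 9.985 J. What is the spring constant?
k = 2·PE/x² = 2·9.985/(0.17)² = 691.0 N/m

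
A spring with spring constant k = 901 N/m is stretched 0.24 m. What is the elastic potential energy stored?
PE = ½kx² = ½(901)(0.24)² = 25.95 J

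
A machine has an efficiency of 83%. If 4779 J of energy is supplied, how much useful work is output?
W_out = η·W_in = 0.83·4779 = 3966.57 J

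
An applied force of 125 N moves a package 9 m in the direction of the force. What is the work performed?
W = F·d = (125)(9) = 1125 J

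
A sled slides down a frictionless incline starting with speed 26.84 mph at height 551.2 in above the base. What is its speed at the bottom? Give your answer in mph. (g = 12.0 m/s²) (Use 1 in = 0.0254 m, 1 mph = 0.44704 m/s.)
Convert to SI: v₀ = 11.9986 m/s, h = 14.0005 m
½mv₀² + mgh = ½mv² ⇒ v = √(v₀² + 2gh) = √(11.9986² + 2·12.0·14.0005) = 21.9084 m/s = 49.01 mph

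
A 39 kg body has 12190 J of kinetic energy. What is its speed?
v = √(2·KE/m) = √(2·12190/39) = 25.0 m/s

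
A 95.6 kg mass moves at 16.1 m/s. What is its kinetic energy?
KE = ½mv² = ½(95.6)(16.1)² = 12390 J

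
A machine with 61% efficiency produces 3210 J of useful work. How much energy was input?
W_in = W_out/η = 3210/0.61 = 5262 J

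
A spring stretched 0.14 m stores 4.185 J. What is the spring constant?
k = 2·PE/x² = 2·4.185/(0.14)² = 427.0 N/m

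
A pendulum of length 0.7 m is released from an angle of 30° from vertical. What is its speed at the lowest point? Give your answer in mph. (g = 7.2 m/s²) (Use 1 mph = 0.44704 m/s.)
h = L(1 − cosθ) = 0.7(1 − cos30°) = 0.0937822 m
v = √(2gh) = √(2·7.2·0.0937822) = 1.16209 m/s = 2.6 mph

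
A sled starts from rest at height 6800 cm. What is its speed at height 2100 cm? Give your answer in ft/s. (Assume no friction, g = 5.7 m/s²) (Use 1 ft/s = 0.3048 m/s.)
Convert to SI: h₁−h₂ = 47.0 m
mgh₁ = mgh₂ + ½mv² ⇒ v = √(2g(h₁−h₂)) = √(2·5.7·47.0) = 23.1474 m/s = 75.94 ft/s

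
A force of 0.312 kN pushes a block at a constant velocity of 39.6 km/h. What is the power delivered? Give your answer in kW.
Convert to SI: F = 312.0 N, v = 11.0 m/s
P = Fv = (312.0)(11.0) = 3432.0 W = 3.432 kW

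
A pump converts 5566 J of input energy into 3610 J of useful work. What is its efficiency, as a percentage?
η = W_out/W_in = 3610/5566 = 64.86%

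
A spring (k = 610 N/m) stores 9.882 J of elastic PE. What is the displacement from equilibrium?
x = √(2·PE/k) = √(2·9.882/610) = 0.18 m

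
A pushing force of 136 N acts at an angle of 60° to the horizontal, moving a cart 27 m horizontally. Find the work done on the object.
W = F·d·cosθ = (136)(27)cos(60°) = 1836 J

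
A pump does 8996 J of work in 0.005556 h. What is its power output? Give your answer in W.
Convert to SI: W = 8996.0 J, t = 20.0016 s
P = W/t = 8996.0/20.0016 = 449.8 W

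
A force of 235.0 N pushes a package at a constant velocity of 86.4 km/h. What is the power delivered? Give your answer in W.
Convert to SI: F = 235.0 N, v = 24.0 m/s
P = Fv = (235.0)(24.0) = 5640 W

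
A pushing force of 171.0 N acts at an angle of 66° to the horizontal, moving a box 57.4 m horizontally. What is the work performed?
W = F·d·cosθ = (171.0)(57.4)cos(66°) = 3992 J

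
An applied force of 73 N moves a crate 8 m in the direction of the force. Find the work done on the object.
W = F·d = (73)(8) = 584.0 J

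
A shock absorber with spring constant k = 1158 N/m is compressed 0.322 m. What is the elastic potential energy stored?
PE = ½kx² = ½(1158)(0.322)² = 60.03 J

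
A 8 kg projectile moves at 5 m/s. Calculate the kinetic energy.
KE = ½mv² = ½(8)(5)² = 100.0 J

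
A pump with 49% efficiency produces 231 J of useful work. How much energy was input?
W_in = W_out/η = 231/0.49 = 471.4 J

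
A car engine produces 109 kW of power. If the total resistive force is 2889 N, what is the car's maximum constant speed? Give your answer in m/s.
P = Fv ⇒ v = P/F = 109000 W/2889.0 N = 37.73 m/s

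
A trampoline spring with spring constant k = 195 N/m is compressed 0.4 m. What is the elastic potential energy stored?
PE = ½kx² = ½(195)(0.4)² = 15.6 J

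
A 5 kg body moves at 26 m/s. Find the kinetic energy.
KE = ½mv² = ½(5)(26)² = 1690.0 J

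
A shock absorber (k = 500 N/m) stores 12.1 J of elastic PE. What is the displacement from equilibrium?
x = √(2·PE/k) = √(2·12.1/500) = 0.22 m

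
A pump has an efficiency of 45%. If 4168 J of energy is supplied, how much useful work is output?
W_out = η·W_in = 0.45·4168 = 1875.6 J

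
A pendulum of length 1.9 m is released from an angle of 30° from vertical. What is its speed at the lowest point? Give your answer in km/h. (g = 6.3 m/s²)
h = L(1 − cosθ) = 1.9(1 − cos30°) = 0.254552 m
v = √(2gh) = √(2·6.3·0.254552) = 1.79091 m/s = 6.447 km/h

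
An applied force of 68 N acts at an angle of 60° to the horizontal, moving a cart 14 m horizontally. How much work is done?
W = F·d·cosθ = (68)(14)cos(60°) = 476.0 J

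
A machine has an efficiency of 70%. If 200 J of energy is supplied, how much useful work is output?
W_out = η·W_in = 0.7·200 = 140.0 J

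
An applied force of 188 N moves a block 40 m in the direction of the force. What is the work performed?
W = F·d = (188)(40) = 7520 J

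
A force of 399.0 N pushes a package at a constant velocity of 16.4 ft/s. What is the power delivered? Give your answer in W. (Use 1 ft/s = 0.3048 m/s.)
Convert to SI: F = 399.0 N, v = 4.99872 m/s
P = Fv = (399.0)(4.99872) = 1994 W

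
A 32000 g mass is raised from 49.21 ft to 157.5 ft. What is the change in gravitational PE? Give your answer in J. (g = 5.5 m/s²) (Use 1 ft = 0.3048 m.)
Convert to SI: m = 32.0 kg, Δh = 33.0068 m
ΔPE = mgΔh = (32.0)(5.5)(33.0068) = 5809 J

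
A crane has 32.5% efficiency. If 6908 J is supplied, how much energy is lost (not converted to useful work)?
W_lost = W_in(1 − η) = 6908·(1 − 0.325) = 4663 J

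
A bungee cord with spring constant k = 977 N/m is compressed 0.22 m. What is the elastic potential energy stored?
PE = ½kx² = ½(977)(0.22)² = 23.64 J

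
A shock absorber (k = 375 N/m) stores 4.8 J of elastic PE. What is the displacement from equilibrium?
x = √(2·PE/k) = √(2·4.8/375) = 0.16 m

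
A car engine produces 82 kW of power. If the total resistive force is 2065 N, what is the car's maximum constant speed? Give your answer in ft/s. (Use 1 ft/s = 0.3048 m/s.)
P = Fv ⇒ v = P/F = 82000 W/2065.0 N = 39.7094 m/s = 130.3 ft/s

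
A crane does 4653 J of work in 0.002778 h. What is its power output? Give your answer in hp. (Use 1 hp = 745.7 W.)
Convert to SI: W = 4653.0 J, t = 10.0008 s
P = W/t = 4653.0/10.0008 = 465.263 W = 0.6239 hp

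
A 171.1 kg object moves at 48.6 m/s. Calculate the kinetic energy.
KE = ½mv² = ½(171.1)(48.6)² = 202100 J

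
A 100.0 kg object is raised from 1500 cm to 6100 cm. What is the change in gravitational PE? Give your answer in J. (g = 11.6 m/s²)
Convert to SI: m = 100.0 kg, Δh = 46.0 m
ΔPE = mgΔh = (100.0)(11.6)(46.0) = 53360 J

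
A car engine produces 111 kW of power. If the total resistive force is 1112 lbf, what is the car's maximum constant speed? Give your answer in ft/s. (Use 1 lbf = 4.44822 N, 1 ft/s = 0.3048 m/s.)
Convert to SI: F = 4946.42 N
P = Fv ⇒ v = P/F = 111000 W/4946.42 N = 22.4405 m/s = 73.62 ft/s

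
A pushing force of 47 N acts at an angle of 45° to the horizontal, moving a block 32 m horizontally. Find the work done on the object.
W = F·d·cosθ = (47)(32)cos(45°) = 1063 J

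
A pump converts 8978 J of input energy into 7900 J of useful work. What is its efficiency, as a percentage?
η = W_out/W_in = 7900/8978 = 87.99%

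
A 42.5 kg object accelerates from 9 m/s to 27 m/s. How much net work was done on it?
W = ΔKE = ½m(v₂² − v₁²) = ½(42.5)(27² − 9²) = 13770.0 J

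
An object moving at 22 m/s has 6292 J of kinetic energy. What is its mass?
m = 2·KE/v² = 2·6292/(22)² = 26.0 kg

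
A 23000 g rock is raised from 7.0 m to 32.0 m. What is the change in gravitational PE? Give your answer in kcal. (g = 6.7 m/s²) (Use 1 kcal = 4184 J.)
Convert to SI: m = 23.0 kg, Δh = 25.0 m
ΔPE = mgΔh = (23.0)(6.7)(25.0) = 3852.5 J = 0.9208 kcal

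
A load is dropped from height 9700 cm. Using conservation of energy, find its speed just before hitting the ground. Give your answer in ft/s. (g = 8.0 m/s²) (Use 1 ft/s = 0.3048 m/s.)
Convert to SI: h = 97.0 m
mgh = ½mv² ⇒ v = √(2gh) = √(2·8.0·97.0) = 39.3954 m/s = 129.3 ft/s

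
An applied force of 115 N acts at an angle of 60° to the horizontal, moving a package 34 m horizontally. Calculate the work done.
W = F·d·cosθ = (115)(34)cos(60°) = 1955 J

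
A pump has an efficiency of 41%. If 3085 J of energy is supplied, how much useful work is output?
W_out = η·W_in = 0.41·3085 = 1264.85 J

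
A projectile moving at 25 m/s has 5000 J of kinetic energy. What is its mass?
m = 2·KE/v² = 2·5000/(25)² = 16.0 kg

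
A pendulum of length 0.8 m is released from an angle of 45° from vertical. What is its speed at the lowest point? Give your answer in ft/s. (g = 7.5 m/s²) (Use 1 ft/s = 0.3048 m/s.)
h = L(1 − cosθ) = 0.8(1 − cos45°) = 0.234315 m
v = √(2gh) = √(2·7.5·0.234315) = 1.87476 m/s = 6.151 ft/s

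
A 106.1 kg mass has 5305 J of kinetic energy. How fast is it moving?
v = √(2·KE/m) = √(2·5305/106.1) = 10.0 m/s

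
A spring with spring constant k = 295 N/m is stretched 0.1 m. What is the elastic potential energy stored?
PE = ½kx² = ½(295)(0.1)² = 1.475 J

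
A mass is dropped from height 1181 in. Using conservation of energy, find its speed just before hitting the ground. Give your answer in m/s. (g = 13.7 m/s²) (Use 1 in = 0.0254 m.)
Convert to SI: h = 29.9974 m
mgh = ½mv² ⇒ v = √(2gh) = √(2·13.7·29.9974) = 28.67 m/s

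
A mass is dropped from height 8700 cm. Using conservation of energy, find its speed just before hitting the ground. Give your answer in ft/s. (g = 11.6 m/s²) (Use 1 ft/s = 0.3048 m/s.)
Convert to SI: h = 87.0 m
mgh = ½mv² ⇒ v = √(2gh) = √(2·11.6·87.0) = 44.9266 m/s = 147.4 ft/s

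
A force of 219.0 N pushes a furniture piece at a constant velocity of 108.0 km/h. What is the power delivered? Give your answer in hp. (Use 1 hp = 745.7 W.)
Convert to SI: F = 219.0 N, v = 30.0 m/s
P = Fv = (219.0)(30.0) = 6570.0 W = 8.811 hp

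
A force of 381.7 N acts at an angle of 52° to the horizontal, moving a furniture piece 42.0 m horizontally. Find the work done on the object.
W = F·d·cosθ = (381.7)(42.0)cos(52°) = 9870 J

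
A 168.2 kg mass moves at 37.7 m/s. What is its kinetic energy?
KE = ½mv² = ½(168.2)(37.7)² = 119500 J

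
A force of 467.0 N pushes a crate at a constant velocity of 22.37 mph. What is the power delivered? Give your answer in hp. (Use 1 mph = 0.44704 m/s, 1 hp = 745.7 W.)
Convert to SI: F = 467.0 N, v = 10.0003 m/s
P = Fv = (467.0)(10.0003) = 4670.13 W = 6.263 hp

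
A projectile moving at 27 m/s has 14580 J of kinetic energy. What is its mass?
m = 2·KE/v² = 2·14580/(27)² = 40.0 kg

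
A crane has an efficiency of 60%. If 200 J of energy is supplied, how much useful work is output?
W_out = η·W_in = 0.6·200 = 120.0 J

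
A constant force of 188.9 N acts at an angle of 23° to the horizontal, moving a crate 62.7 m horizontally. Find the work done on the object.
W = F·d·cosθ = (188.9)(62.7)cos(23°) = 10900 J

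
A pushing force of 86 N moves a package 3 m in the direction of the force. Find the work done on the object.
W = F·d = (86)(3) = 258.0 J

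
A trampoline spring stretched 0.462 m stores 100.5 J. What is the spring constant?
k = 2·PE/x² = 2·100.5/(0.462)² = 941.7 N/m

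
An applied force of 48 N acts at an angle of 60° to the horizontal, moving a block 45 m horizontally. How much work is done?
W = F·d·cosθ = (48)(45)cos(60°) = 1080 J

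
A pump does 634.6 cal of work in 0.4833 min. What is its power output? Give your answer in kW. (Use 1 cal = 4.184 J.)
Convert to SI: W = 2655.17 J, t = 28.998 s
P = W/t = 2655.17/28.998 = 91.5638 W = 0.09156 kW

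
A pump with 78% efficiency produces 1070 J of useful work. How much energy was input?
W_in = W_out/η = 1070/0.78 = 1372 J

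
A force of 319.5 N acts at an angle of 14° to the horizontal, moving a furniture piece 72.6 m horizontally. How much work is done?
W = F·d·cosθ = (319.5)(72.6)cos(14°) = 22510 J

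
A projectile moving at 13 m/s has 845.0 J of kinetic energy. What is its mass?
m = 2·KE/v² = 2·845.0/(13)² = 10.0 kg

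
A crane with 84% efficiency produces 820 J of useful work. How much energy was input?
W_in = W_out/η = 820/0.84 = 976.2 J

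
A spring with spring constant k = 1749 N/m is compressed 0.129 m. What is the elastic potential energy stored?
PE = ½kx² = ½(1749)(0.129)² = 14.55 J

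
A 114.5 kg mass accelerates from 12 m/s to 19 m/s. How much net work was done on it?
W = ΔKE = ½m(v₂² − v₁²) = ½(114.5)(19² − 12²) = 12423.25 J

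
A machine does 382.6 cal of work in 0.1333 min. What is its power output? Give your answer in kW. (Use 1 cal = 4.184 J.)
Convert to SI: W = 1600.8 J, t = 7.998 s
P = W/t = 1600.8/7.998 = 200.1498 W = 0.2001 kW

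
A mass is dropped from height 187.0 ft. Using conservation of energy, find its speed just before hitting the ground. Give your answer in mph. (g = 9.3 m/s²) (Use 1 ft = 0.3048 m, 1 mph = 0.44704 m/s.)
Convert to SI: h = 56.9976 m
mgh = ½mv² ⇒ v = √(2gh) = √(2·9.3·56.9976) = 32.56 m/s = 72.83 mph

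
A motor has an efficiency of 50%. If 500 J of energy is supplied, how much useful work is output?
W_out = η·W_in = 0.5·500 = 250.0 J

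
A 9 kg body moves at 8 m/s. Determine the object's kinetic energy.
KE = ½mv² = ½(9)(8)² = 288.0 J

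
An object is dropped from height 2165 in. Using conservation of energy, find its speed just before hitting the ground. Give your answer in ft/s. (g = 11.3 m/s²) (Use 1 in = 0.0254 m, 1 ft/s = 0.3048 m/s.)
Convert to SI: h = 54.991 m
mgh = ½mv² ⇒ v = √(2gh) = √(2·11.3·54.991) = 35.2533 m/s = 115.7 ft/s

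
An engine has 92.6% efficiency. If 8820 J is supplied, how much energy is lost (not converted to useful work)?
W_lost = W_in(1 − η) = 8820·(1 − 0.926) = 652.7 J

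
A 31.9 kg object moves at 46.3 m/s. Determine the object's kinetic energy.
KE = ½mv² = ½(31.9)(46.3)² = 34190 J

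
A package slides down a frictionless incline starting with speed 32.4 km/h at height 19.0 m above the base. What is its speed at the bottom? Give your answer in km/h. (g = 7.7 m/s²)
Convert to SI: v₀ = 9.0 m/s, h = 19.0 m
½mv₀² + mgh = ½mv² ⇒ v = √(v₀² + 2gh) = √(9.0² + 2·7.7·19.0) = 19.3287 m/s = 69.58 km/h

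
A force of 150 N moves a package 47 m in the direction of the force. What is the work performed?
W = F·d = (150)(47) = 7050 J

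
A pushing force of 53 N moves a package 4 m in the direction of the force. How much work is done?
W = F·d = (53)(4) = 212.0 J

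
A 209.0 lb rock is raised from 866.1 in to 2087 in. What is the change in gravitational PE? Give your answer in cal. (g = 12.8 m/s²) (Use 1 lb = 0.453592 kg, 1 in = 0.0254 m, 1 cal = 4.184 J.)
Convert to SI: m = 94.8007 kg, Δh = 31.0109 m
ΔPE = mgΔh = (94.8007)(12.8)(31.0109) = 37630.1 J = 8994 cal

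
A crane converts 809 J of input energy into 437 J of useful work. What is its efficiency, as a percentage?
η = W_out/W_in = 437/809 = 54.02%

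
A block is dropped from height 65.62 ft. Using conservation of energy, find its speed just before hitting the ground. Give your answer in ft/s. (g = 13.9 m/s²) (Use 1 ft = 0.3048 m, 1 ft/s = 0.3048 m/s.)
Convert to SI: h = 20.001 m
mgh = ½mv² ⇒ v = √(2gh) = √(2·13.9·20.001) = 23.5802 m/s = 77.36 ft/s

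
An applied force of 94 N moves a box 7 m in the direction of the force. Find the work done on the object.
W = F·d = (94)(7) = 658.0 J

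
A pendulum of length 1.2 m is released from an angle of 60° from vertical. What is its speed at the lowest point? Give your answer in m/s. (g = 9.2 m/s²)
h = L(1 − cosθ) = 1.2(1 − cos60°) = 0.6 m
v = √(2gh) = √(2·9.2·0.6) = 3.323 m/s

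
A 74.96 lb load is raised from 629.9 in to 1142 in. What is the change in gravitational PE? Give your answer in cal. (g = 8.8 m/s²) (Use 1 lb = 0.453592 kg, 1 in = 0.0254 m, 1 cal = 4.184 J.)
Convert to SI: m = 34.0013 kg, Δh = 13.0073 m
ΔPE = mgΔh = (34.0013)(8.8)(13.0073) = 3891.94 J = 930.2 cal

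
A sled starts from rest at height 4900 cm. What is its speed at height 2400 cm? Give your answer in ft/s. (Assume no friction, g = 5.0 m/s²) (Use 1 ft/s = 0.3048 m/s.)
Convert to SI: h₁−h₂ = 25.0 m
mgh₁ = mgh₂ + ½mv² ⇒ v = √(2g(h₁−h₂)) = √(2·5.0·25.0) = 15.8114 m/s = 51.87 ft/s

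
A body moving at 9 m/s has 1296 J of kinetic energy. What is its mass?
m = 2·KE/v² = 2·1296/(9)² = 32.0 kg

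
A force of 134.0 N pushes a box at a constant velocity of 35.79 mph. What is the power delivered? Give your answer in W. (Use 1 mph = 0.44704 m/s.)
Convert to SI: F = 134.0 N, v = 15.9996 m/s
P = Fv = (134.0)(15.9996) = 2144 W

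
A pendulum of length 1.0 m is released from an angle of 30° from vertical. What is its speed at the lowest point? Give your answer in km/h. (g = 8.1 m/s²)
h = L(1 − cosθ) = 1.0(1 − cos30°) = 0.133975 m
v = √(2gh) = √(2·8.1·0.133975) = 1.47322 m/s = 5.304 km/h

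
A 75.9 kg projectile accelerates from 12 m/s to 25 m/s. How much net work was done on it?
W = ΔKE = ½m(v₂² − v₁²) = ½(75.9)(25² − 12²) = 18253.95 J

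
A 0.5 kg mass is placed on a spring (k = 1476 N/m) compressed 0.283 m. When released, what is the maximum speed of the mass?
½kx² = ½mv² ⇒ v = x√(k/m) = (0.283)√(1476/0.5) = 15.38 m/s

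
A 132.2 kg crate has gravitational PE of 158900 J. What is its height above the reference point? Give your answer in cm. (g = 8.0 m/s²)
h = PE/(mg) = 158900/(132.2·8.0) = 150.246 m = 15020 cm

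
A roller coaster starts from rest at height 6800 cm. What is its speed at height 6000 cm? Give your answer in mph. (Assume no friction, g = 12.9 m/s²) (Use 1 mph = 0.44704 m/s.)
Convert to SI: h₁−h₂ = 8.0 m
mgh₁ = mgh₂ + ½mv² ⇒ v = √(2g(h₁−h₂)) = √(2·12.9·8.0) = 14.3666 m/s = 32.14 mph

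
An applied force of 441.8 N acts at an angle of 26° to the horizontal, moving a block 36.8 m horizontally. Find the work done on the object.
W = F·d·cosθ = (441.8)(36.8)cos(26°) = 14610 J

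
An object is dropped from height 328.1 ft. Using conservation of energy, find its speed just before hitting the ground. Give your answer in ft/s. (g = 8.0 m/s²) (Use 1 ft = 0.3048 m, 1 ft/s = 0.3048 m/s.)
Convert to SI: h = 100.005 m
mgh = ½mv² ⇒ v = √(2gh) = √(2·8.0·100.005) = 40.001 m/s = 131.2 ft/s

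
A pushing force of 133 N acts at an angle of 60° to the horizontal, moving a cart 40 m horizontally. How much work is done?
W = F·d·cosθ = (133)(40)cos(60°) = 2660 J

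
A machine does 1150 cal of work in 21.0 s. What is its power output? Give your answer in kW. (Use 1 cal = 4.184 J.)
Convert to SI: W = 4811.6 J, t = 21.0 s
P = W/t = 4811.6/21.0 = 229.124 W = 0.2291 kW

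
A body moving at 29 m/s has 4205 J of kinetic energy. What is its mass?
m = 2·KE/v² = 2·4205/(29)² = 10.0 kg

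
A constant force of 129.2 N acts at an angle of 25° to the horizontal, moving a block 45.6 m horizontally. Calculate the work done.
W = F·d·cosθ = (129.2)(45.6)cos(25°) = 5340 J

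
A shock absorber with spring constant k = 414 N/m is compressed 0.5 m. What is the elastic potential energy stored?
PE = ½kx² = ½(414)(0.5)² = 51.75 J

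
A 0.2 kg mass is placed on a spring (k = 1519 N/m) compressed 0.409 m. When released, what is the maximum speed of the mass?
½kx² = ½mv² ⇒ v = x√(k/m) = (0.409)√(1519/0.2) = 35.64 m/s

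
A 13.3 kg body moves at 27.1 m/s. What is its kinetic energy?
KE = ½mv² = ½(13.3)(27.1)² = 4884 J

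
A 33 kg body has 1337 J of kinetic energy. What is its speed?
v = √(2·KE/m) = √(2·1337/33) = 9.002 m/s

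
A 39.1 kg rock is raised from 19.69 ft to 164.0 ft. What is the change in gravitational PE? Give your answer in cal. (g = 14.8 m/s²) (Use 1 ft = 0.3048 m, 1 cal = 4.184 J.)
Convert to SI: m = 39.1 kg, Δh = 43.9857 m
ΔPE = mgΔh = (39.1)(14.8)(43.9857) = 25453.6 J = 6084 cal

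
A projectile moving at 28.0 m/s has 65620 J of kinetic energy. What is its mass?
m = 2·KE/v² = 2·65620/(28.0)² = 167.4 kg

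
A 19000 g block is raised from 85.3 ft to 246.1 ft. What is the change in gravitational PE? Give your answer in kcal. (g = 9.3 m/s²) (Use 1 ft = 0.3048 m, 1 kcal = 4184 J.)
Convert to SI: m = 19.0 kg, Δh = 49.0118 m
ΔPE = mgΔh = (19.0)(9.3)(49.0118) = 8660.39 J = 2.07 kcal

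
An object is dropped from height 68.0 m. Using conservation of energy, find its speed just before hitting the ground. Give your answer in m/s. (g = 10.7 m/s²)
mgh = ½mv² ⇒ v = √(2gh) = √(2·10.7·68.0) = 38.15 m/s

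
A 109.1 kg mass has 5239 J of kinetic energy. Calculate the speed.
v = √(2·KE/m) = √(2·5239/109.1) = 9.8 m/s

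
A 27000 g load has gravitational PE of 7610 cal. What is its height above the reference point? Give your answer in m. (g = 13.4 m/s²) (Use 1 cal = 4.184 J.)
Convert to SI: m = 27.0 kg, PE = 31840.2 J
h = PE/(mg) = 31840.2/(27.0·13.4) = 88.01 m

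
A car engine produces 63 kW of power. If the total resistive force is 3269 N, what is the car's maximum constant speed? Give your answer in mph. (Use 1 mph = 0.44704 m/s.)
P = Fv ⇒ v = P/F = 63000 W/3269.0 N = 19.2719 m/s = 43.11 mph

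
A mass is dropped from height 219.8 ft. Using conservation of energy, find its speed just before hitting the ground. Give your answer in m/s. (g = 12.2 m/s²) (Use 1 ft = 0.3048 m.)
Convert to SI: h = 66.995 m
mgh = ½mv² ⇒ v = √(2gh) = √(2·12.2·66.995) = 40.43 m/s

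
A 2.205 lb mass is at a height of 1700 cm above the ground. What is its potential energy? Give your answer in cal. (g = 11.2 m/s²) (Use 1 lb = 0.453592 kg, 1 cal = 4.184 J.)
Convert to SI: m = 1.00017 kg, h = 17.0 m
PE = mgh = (1.00017)(11.2)(17.0) = 190.432 J = 45.51 cal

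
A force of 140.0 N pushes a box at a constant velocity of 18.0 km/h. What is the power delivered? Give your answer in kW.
Convert to SI: F = 140.0 N, v = 5.0 m/s
P = Fv = (140.0)(5.0) = 700.0 W = 0.7 kW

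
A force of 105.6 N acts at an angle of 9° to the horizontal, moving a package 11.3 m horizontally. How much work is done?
W = F·d·cosθ = (105.6)(11.3)cos(9°) = 1179 J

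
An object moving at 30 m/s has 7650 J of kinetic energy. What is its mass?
m = 2·KE/v² = 2·7650/(30)² = 17.0 kg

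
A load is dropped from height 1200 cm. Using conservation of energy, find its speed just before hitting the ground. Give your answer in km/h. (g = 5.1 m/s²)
Convert to SI: h = 12.0 m
mgh = ½mv² ⇒ v = √(2gh) = √(2·5.1·12.0) = 11.0635 m/s = 39.83 km/h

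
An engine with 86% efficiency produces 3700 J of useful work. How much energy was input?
W_in = W_out/η = 3700/0.86 = 4302 J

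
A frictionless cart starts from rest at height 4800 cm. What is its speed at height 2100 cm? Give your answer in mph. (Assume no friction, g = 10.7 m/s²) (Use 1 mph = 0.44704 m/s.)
Convert to SI: h₁−h₂ = 27.0 m
mgh₁ = mgh₂ + ½mv² ⇒ v = √(2g(h₁−h₂)) = √(2·10.7·27.0) = 24.0375 m/s = 53.77 mph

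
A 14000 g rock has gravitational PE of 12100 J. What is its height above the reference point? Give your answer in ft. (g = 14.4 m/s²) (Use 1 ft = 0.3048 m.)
Convert to SI: m = 14.0 kg, PE = 12100.0 J
h = PE/(mg) = 12100.0/(14.0·14.4) = 60.0198 m = 196.9 ft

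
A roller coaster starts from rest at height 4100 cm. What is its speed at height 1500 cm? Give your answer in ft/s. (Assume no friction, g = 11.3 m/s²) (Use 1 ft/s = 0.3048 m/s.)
Convert to SI: h₁−h₂ = 26.0 m
mgh₁ = mgh₂ + ½mv² ⇒ v = √(2g(h₁−h₂)) = √(2·11.3·26.0) = 24.2405 m/s = 79.53 ft/s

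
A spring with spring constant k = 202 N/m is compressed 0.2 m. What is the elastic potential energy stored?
PE = ½kx² = ½(202)(0.2)² = 4.04 J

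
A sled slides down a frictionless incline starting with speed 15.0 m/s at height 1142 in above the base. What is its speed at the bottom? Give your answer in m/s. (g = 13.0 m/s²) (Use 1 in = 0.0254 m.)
Convert to SI: v₀ = 15.0 m/s, h = 29.0068 m
½mv₀² + mgh = ½mv² ⇒ v = √(v₀² + 2gh) = √(15.0² + 2·13.0·29.0068) = 31.29 m/s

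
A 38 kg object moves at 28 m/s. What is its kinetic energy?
KE = ½mv² = ½(38)(28)² = 14896.0 J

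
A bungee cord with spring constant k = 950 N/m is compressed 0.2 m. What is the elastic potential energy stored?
PE = ½kx² = ½(950)(0.2)² = 19.0 J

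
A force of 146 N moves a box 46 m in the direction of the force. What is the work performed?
W = F·d = (146)(46) = 6716 J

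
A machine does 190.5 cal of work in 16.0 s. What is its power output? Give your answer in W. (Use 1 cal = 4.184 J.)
Convert to SI: W = 797.052 J, t = 16.0 s
P = W/t = 797.052/16.0 = 49.82 W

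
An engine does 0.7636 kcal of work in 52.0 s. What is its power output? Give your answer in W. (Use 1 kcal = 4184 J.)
Convert to SI: W = 3194.9 J, t = 52.0 s
P = W/t = 3194.9/52.0 = 61.44 W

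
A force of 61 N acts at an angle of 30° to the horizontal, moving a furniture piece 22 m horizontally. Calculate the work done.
W = F·d·cosθ = (61)(22)cos(30°) = 1162 J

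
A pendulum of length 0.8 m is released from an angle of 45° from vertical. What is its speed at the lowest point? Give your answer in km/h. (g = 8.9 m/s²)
h = L(1 − cosθ) = 0.8(1 − cos45°) = 0.234315 m
v = √(2gh) = √(2·8.9·0.234315) = 2.04225 m/s = 7.352 km/h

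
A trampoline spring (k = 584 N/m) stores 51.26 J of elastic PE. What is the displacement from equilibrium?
x = √(2·PE/k) = √(2·51.26/584) = 0.419 m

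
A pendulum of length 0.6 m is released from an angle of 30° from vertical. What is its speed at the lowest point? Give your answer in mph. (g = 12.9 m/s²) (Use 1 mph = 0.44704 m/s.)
h = L(1 − cosθ) = 0.6(1 − cos30°) = 0.0803848 m
v = √(2gh) = √(2·12.9·0.0803848) = 1.44011 m/s = 3.221 mph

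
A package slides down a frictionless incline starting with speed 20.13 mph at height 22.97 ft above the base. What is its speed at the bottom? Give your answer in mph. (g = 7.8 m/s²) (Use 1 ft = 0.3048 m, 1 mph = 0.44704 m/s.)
Convert to SI: v₀ = 8.99892 m/s, h = 7.00126 m
½mv₀² + mgh = ½mv² ⇒ v = √(v₀² + 2gh) = √(8.99892² + 2·7.8·7.00126) = 13.7913 m/s = 30.85 mph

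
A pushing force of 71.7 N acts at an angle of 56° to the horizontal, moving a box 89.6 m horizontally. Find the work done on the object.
W = F·d·cosθ = (71.7)(89.6)cos(56°) = 3592 J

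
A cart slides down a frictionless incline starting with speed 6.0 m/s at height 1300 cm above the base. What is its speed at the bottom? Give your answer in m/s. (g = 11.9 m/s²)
Convert to SI: v₀ = 6.0 m/s, h = 13.0 m
½mv₀² + mgh = ½mv² ⇒ v = √(v₀² + 2gh) = √(6.0² + 2·11.9·13.0) = 18.58 m/s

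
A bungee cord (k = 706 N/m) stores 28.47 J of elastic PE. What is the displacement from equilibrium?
x = √(2·PE/k) = √(2·28.47/706) = 0.284 m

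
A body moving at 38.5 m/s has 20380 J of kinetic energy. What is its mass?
m = 2·KE/v² = 2·20380/(38.5)² = 27.5 kg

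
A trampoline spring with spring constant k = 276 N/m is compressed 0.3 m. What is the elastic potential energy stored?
PE = ½kx² = ½(276)(0.3)² = 12.42 J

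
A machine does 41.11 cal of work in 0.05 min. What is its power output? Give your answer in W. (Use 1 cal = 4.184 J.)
Convert to SI: W = 172.004 J, t = 3.0 s
P = W/t = 172.004/3.0 = 57.33 W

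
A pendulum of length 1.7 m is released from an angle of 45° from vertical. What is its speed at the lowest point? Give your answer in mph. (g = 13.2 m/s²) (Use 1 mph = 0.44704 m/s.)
h = L(1 − cosθ) = 1.7(1 − cos45°) = 0.497918 m
v = √(2gh) = √(2·13.2·0.497918) = 3.62561 m/s = 8.11 mph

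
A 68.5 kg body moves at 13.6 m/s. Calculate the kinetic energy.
KE = ½mv² = ½(68.5)(13.6)² = 6335 J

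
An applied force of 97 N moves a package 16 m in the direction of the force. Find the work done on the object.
W = F·d = (97)(16) = 1552 J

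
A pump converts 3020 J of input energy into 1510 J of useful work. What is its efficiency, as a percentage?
η = W_out/W_in = 1510/3020 = 50.0%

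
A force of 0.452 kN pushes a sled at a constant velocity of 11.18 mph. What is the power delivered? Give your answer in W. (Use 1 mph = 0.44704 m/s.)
Convert to SI: F = 452.0 N, v = 4.99791 m/s
P = Fv = (452.0)(4.99791) = 2259 W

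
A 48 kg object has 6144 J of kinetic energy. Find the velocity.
v = √(2·KE/m) = √(2·6144/48) = 16.0 m/s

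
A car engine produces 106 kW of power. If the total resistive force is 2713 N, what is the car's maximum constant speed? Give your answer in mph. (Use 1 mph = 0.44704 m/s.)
P = Fv ⇒ v = P/F = 106000 W/2713.0 N = 39.0711 m/s = 87.4 mph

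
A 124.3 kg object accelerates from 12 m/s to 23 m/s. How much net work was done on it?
W = ΔKE = ½m(v₂² − v₁²) = ½(124.3)(23² − 12²) = 23927.75 J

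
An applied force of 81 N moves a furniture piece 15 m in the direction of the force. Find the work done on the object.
W = F·d = (81)(15) = 1215 J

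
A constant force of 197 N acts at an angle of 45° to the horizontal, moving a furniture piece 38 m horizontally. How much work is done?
W = F·d·cosθ = (197)(38)cos(45°) = 5293 J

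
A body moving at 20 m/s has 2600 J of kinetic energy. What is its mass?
m = 2·KE/v² = 2·2600/(20)² = 13.0 kg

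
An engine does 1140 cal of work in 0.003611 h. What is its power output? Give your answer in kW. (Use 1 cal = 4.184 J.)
Convert to SI: W = 4769.76 J, t = 12.9996 s
P = W/t = 4769.76/12.9996 = 366.916 W = 0.3669 kW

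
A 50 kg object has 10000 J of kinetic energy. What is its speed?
v = √(2·KE/m) = √(2·10000/50) = 20.0 m/s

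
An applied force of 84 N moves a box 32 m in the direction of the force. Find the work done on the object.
W = F·d = (84)(32) = 2688 J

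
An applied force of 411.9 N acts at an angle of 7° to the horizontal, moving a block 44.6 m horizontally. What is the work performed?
W = F·d·cosθ = (411.9)(44.6)cos(7°) = 18230 J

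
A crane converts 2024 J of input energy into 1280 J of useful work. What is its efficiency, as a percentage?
η = W_out/W_in = 1280/2024 = 63.24%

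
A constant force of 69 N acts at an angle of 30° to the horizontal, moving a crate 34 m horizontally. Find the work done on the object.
W = F·d·cosθ = (69)(34)cos(30°) = 2032 J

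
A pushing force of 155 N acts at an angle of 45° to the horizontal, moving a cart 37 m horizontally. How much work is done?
W = F·d·cosθ = (155)(37)cos(45°) = 4055 J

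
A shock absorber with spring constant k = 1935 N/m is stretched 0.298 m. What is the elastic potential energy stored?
PE = ½kx² = ½(1935)(0.298)² = 85.92 J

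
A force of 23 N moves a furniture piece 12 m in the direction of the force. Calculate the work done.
W = F·d = (23)(12) = 276.0 J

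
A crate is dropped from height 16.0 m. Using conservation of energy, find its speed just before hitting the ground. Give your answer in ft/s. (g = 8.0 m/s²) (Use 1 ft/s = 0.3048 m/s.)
mgh = ½mv² ⇒ v = √(2gh) = √(2·8.0·16.0) = 16.0 m/s = 52.49 ft/s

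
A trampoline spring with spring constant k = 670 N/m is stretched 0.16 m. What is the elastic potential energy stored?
PE = ½kx² = ½(670)(0.16)² = 8.576 J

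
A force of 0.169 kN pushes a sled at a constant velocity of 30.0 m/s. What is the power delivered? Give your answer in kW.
Convert to SI: F = 169.0 N, v = 30.0 m/s
P = Fv = (169.0)(30.0) = 5070.0 W = 5.07 kW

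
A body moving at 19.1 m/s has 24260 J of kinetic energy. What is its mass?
m = 2·KE/v² = 2·24260/(19.1)² = 133.0 kg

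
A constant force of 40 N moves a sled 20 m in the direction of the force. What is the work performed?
W = F·d = (40)(20) = 800.0 J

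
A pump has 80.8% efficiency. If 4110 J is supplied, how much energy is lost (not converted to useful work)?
W_lost = W_in(1 − η) = 4110·(1 − 0.808) = 789.1 J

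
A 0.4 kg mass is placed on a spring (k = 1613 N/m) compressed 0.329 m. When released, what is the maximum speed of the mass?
½kx² = ½mv² ⇒ v = x√(k/m) = (0.329)√(1613/0.4) = 20.89 m/s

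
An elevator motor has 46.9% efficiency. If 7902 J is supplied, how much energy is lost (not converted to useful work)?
W_lost = W_in(1 − η) = 7902·(1 − 0.469) = 4196 J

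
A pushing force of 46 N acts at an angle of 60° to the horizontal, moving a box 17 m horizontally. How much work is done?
W = F·d·cosθ = (46)(17)cos(60°) = 391.0 J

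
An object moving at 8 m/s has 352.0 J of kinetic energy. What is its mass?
m = 2·KE/v² = 2·352.0/(8)² = 11.0 kg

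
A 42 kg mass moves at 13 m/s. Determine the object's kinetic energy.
KE = ½mv² = ½(42)(13)² = 3549.0 J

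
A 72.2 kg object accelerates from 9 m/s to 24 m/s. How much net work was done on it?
W = ΔKE = ½m(v₂² − v₁²) = ½(72.2)(24² − 9²) = 17869.5 J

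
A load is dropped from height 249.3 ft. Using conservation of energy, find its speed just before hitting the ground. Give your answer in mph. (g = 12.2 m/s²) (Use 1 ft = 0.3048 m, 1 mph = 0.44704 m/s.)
Convert to SI: h = 75.9866 m
mgh = ½mv² ⇒ v = √(2gh) = √(2·12.2·75.9866) = 43.059 m/s = 96.32 mph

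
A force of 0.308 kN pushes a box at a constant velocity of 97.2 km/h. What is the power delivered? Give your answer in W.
Convert to SI: F = 308.0 N, v = 27.0 m/s
P = Fv = (308.0)(27.0) = 8316 W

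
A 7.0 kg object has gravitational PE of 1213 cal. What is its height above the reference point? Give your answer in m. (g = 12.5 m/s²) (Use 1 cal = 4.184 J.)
Convert to SI: m = 7.0 kg, PE = 5075.19 J
h = PE/(mg) = 5075.19/(7.0·12.5) = 58.0 m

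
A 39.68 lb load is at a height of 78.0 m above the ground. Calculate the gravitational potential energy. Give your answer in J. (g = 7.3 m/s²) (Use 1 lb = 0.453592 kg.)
Convert to SI: m = 17.9985 kg, h = 78.0 m
PE = mgh = (17.9985)(7.3)(78.0) = 10250 J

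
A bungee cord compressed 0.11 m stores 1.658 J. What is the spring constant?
k = 2·PE/x² = 2·1.658/(0.11)² = 274.0 N/m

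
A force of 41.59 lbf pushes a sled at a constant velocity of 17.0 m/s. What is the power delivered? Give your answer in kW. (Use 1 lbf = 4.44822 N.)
Convert to SI: F = 185.001 N, v = 17.0 m/s
P = Fv = (185.001)(17.0) = 3145.02 W = 3.145 kW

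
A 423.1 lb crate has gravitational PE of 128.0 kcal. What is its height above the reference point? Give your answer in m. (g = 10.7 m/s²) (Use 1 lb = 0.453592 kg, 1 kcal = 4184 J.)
Convert to SI: m = 191.915 kg, PE = 535552 J
h = PE/(mg) = 535552/(191.915·10.7) = 260.8 m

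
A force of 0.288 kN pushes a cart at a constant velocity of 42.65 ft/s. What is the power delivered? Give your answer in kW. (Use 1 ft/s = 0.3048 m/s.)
Convert to SI: F = 288.0 N, v = 12.9997 m/s
P = Fv = (288.0)(12.9997) = 3743.92 W = 3.744 kW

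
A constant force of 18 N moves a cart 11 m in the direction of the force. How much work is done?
W = F·d = (18)(11) = 198.0 J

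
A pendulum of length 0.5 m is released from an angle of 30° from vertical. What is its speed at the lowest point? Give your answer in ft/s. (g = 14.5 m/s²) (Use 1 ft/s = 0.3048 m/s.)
h = L(1 − cosθ) = 0.5(1 − cos30°) = 0.0669873 m
v = √(2gh) = √(2·14.5·0.0669873) = 1.39378 m/s = 4.573 ft/s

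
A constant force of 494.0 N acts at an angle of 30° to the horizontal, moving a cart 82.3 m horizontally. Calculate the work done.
W = F·d·cosθ = (494.0)(82.3)cos(30°) = 35210 J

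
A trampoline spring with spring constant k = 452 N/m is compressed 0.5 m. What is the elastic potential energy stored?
PE = ½kx² = ½(452)(0.5)² = 56.5 J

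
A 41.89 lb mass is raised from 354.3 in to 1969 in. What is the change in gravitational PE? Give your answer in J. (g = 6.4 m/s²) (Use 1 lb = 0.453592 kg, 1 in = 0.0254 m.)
Convert to SI: m = 19.001 kg, Δh = 41.0134 m
ΔPE = mgΔh = (19.001)(6.4)(41.0134) = 4987 J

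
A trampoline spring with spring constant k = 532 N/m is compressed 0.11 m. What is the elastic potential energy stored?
PE = ½kx² = ½(532)(0.11)² = 3.219 J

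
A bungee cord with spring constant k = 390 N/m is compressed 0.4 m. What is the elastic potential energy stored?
PE = ½kx² = ½(390)(0.4)² = 31.2 J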